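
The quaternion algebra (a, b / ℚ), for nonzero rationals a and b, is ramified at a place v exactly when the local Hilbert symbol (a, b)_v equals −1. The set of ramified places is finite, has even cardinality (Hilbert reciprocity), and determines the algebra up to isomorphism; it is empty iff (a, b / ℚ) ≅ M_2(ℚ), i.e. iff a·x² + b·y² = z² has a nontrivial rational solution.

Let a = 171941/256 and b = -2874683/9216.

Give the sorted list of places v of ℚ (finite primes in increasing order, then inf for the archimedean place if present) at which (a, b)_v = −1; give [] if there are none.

[]

Mod squares: a ≡ 29, b ≡ -203. Check v ∈ {∞, 2, 3, 7, 11, 17, 29}.
v=∞: 29 > 0 and -203 < 0  ⇒  (a,b)_∞ = +1.
v=7: a=7^2·(≡4), b=7^3·(≡3) mod 7; (4|7)=+1, (3|7)=-1; (−1)^{2·3·3}·(+1)^3·(-1)^2 = +1.
v=29: a=29^1·(≡9), b=29^1·(≡25) mod 29; (9|29)=+1, (25|29)=+1; (−1)^{1·1·14}·(+1)^1·(+1)^1 = +1.
v=17: a=17^0·(≡3), b=17^2·(≡16) mod 17; (3|17)=-1, (16|17)=+1; (−1)^{0·2·8}·(-1)^2·(+1)^0 = +1.
v=11: a=11^2·(≡8), b=11^0·(≡10) mod 11; (8|11)=-1, (10|11)=-1; (−1)^{2·0·5}·(-1)^0·(-1)^2 = +1.
v=3: a=3^0·(≡2), b=3^-2·(≡1) mod 3; (2|3)=-1, (1|3)=+1; (−1)^{0·-2·1}·(-1)^-2·(+1)^0 = +1.
v=2: v_2(a)=-8, v_2(b)=-10; units ≡ 5, 5 (mod 8); ε·ε+αω+βω = 0·0+-8·1+-10·1 ≡ 0  ⇒  (a,b)_2 = +1.
Every local symbol is +1, so the conic 29·x² + -203·y² = z² has ℚ_v-points for all v and hence a ℚ-point; (a, b / ℚ) ≅ M_2(ℚ).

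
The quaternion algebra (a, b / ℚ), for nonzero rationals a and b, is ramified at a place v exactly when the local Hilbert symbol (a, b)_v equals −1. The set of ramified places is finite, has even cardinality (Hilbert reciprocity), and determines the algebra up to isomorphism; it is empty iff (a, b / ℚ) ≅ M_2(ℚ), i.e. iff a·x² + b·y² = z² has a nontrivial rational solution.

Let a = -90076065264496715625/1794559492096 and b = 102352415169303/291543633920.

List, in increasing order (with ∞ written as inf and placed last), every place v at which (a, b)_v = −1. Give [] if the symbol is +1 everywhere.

[5, 19, 37, 41]

(a, b) ≡ (-1325155, 50635) mod (ℚ^×)²; places V = {2, 3, 5, 7, 11, 13, 19, 23, 29, 31, 37, 41, 47, ∞}.
(a,b)_5: α=5, u≡1; β=-1, v≡2 (mod 5); (1|5)=+1, (2|5)=-1; sign (−1)^0·+1^-1·-1^5 = -1.
(a,b)_∞: sgn(-1325155)=−, sgn(50635)=+, so +1.
(a,b)_41: α=2, u≡15; β=1, v≡2 (mod 41); (15|41)=-1, (2|41)=+1; sign (−1)^0·-1^1·+1^2 = -1.
(a,b)_3: α=2, u≡2; β=2, v≡1 (mod 3); (2|3)=-1, (1|3)=+1; sign (−1)^0·-1^2·+1^2 = +1.
(a,b)_37: α=1, u≡28; β=0, v≡18 (mod 37); (28|37)=+1, (18|37)=-1; sign (−1)^0·+1^0·-1^1 = -1.
(a,b)_31: α=2, u≡18; β=2, v≡6 (mod 31); (18|31)=+1, (6|31)=-1; sign (−1)^0·+1^2·-1^2 = +1.
(a,b)_2: α=-14, β=-12; u≡5, v≡3 (mod 8); ε(u)ε(v)=0·1, αω(v)=-14·1, βω(u)=-12·1; sum ≡ 0  ⇒  +1.
(a,b)_11: α=0, u≡4; β=-2, v≡8 (mod 11); (4|11)=+1, (8|11)=-1; sign (−1)^0·+1^-2·-1^0 = +1.
(a,b)_13: α=3, u≡8; β=1, v≡6 (mod 13); (8|13)=-1, (6|13)=-1; sign (−1)^0·-1^1·-1^3 = +1.
(a,b)_29: α=3, u≡16; β=0, v≡24 (mod 29); (16|29)=+1, (24|29)=+1; sign (−1)^0·+1^0·+1^3 = +1.
(a,b)_7: α=-8, u≡4; β=-6, v≡4 (mod 7); (4|7)=+1, (4|7)=+1; sign (−1)^0·+1^-6·+1^-8 = +1.
(a,b)_19: α=-1, u≡16; β=1, v≡7 (mod 19); (16|19)=+1, (7|19)=+1; sign (−1)^1·+1^1·+1^-1 = -1.
(a,b)_23: α=0, u≡8; β=2, v≡3 (mod 23); (8|23)=+1, (3|23)=+1; sign (−1)^0·+1^2·+1^0 = +1.
(a,b)_47: α=0, u≡11; β=2, v≡16 (mod 47); (11|47)=-1, (16|47)=+1; sign (−1)^0·-1^2·+1^0 = +1.
Ram(-1325155, 50635) = {5, 19, 37, 41}; no ℚ_5-point on the conic.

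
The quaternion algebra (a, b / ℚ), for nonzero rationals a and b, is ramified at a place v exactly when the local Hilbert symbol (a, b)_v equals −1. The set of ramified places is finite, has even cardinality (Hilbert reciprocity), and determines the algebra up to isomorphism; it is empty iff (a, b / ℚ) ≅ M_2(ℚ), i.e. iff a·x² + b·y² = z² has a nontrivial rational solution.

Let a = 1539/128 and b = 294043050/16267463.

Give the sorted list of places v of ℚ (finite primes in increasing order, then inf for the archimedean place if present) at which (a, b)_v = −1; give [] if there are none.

[2, 7, 19, 23]

Mod squares: a ≡ 38, b ≡ 104006. Check v ∈ {∞, 2, 3, 5, 7, 17, 19, 23, 29}.
v=2: v_2(a)=-7, v_2(b)=1; units ≡ 3, 3 (mod 8); ε·ε+αω+βω = 1·1+-7·1+1·1 ≡ 1  ⇒  (a,b)_2 = -1.
v=23: a=23^0·(≡14), b=23^-1·(≡7) mod 23; (14|23)=-1, (7|23)=-1; (−1)^{0·-1·11}·(-1)^-1·(-1)^0 = -1.
v=3: a=3^4·(≡2), b=3^2·(≡2) mod 3; (2|3)=-1, (2|3)=-1; (−1)^{4·2·1}·(-1)^2·(-1)^4 = +1.
v=∞: 38 > 0 and 104006 > 0  ⇒  (a,b)_∞ = +1.
v=29: a=29^0·(≡5), b=29^-4·(≡12) mod 29; (5|29)=+1, (12|29)=-1; (−1)^{0·-4·14}·(+1)^-4·(-1)^0 = +1.
v=5: a=5^0·(≡3), b=5^2·(≡4) mod 5; (3|5)=-1, (4|5)=+1; (−1)^{0·2·2}·(-1)^2·(+1)^0 = +1.
v=7: a=7^0·(≡3), b=7^1·(≡2) mod 7; (3|7)=-1, (2|7)=+1; (−1)^{0·1·3}·(-1)^1·(+1)^0 = -1.
v=19: a=19^1·(≡18), b=19^1·(≡14) mod 19; (18|19)=-1, (14|19)=-1; (−1)^{1·1·9}·(-1)^1·(-1)^1 = -1.
v=17: a=17^0·(≡1), b=17^3·(≡1) mod 17; (1|17)=+1, (1|17)=+1; (−1)^{0·3·8}·(+1)^3·(+1)^0 = +1.
(38, 104006 / ℚ) ramifies at {2, 7, 19, 23}: a division algebra.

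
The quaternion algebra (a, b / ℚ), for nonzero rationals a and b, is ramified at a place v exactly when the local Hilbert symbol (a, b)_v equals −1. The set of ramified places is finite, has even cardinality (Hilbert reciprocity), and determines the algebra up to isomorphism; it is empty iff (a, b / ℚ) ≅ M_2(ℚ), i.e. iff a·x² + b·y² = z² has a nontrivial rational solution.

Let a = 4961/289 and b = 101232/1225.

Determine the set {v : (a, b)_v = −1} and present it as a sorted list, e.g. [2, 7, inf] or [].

[19, 41]

Mod squares: a ≡ 41, b ≡ 703. Check v ∈ {∞, 2, 3, 5, 7, 11, 17, 19, 37, 41}.
v=5: a=5^0·(≡4), b=5^-2·(≡3) mod 5; (4|5)=+1, (3|5)=-1; (−1)^{0·-2·2}·(+1)^-2·(-1)^0 = +1.
v=19: a=19^0·(≡10), b=19^1·(≡3) mod 19; (10|19)=-1, (3|19)=-1; (−1)^{0·1·9}·(-1)^1·(-1)^0 = -1.
v=2: v_2(a)=0, v_2(b)=4; units ≡ 1, 7 (mod 8); ε·ε+αω+βω = 0·1+0·0+4·0 ≡ 0  ⇒  (a,b)_2 = +1.
v=41: a=41^1·(≡40), b=41^0·(≡24) mod 41; (40|41)=+1, (24|41)=-1; (−1)^{1·0·20}·(+1)^0·(-1)^1 = -1.
v=∞: 41 > 0 and 703 > 0  ⇒  (a,b)_∞ = +1.
v=37: a=37^0·(≡26), b=37^1·(≡18) mod 37; (26|37)=+1, (18|37)=-1; (−1)^{0·1·18}·(+1)^1·(-1)^0 = +1.
v=3: a=3^0·(≡2), b=3^2·(≡1) mod 3; (2|3)=-1, (1|3)=+1; (−1)^{0·2·1}·(-1)^2·(+1)^0 = +1.
v=11: a=11^2·(≡10), b=11^0·(≡8) mod 11; (10|11)=-1, (8|11)=-1; (−1)^{2·0·5}·(-1)^0·(-1)^2 = +1.
v=17: a=17^-2·(≡14), b=17^0·(≡14) mod 17; (14|17)=-1, (14|17)=-1; (−1)^{-2·0·8}·(-1)^0·(-1)^-2 = +1.
v=7: a=7^0·(≡6), b=7^-2·(≡3) mod 7; (6|7)=-1, (3|7)=-1; (−1)^{0·-2·3}·(-1)^-2·(-1)^0 = +1.
|Ram(41, 703)| = 2, even; anisotropic at {19, 41}.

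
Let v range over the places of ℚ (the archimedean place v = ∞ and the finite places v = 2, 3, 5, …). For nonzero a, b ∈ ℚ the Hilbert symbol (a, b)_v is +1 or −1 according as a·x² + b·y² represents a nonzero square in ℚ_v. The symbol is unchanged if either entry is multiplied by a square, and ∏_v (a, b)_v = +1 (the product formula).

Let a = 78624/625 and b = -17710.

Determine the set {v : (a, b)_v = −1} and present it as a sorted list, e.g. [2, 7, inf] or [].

(a, b) ≡ (546, -17710) mod (ℚ^×)²; places V = {2, 3, 5, 7, 11, 13, 23, ∞}.
(a,b)_11: α=0, u≡2; β=1, v≡7 (mod 11); (2|11)=-1, (7|11)=-1; sign (−1)^0·-1^1·-1^0 = -1.
(a,b)_∞: sgn(546)=+, sgn(-17710)=−, so +1.
(a,b)_7: α=1, u≡2; β=1, v≡4 (mod 7); (2|7)=+1, (4|7)=+1; sign (−1)^1·+1^1·+1^1 = -1.
(a,b)_5: α=-4, u≡4; β=1, v≡3 (mod 5); (4|5)=+1, (3|5)=-1; sign (−1)^0·+1^1·-1^-4 = +1.
(a,b)_2: α=5, β=1; u≡1, v≡1 (mod 8); ε(u)ε(v)=0·0, αω(v)=5·0, βω(u)=1·0; sum ≡ 0  ⇒  +1.
(a,b)_3: α=3, u≡2; β=0, v≡2 (mod 3); (2|3)=-1, (2|3)=-1; sign (−1)^0·-1^0·-1^3 = -1.
(a,b)_23: α=0, u≡14; β=1, v≡12 (mod 23); (14|23)=-1, (12|23)=+1; sign (−1)^0·-1^1·+1^0 = -1.
(a,b)_13: α=1, u≡3; β=0, v≡9 (mod 13); (3|13)=+1, (9|13)=+1; sign (−1)^0·+1^0·+1^1 = +1.
Ram(546, -17710) = {3, 7, 11, 23}; no ℚ_3-point on the conic.

[3, 7, 11, 23]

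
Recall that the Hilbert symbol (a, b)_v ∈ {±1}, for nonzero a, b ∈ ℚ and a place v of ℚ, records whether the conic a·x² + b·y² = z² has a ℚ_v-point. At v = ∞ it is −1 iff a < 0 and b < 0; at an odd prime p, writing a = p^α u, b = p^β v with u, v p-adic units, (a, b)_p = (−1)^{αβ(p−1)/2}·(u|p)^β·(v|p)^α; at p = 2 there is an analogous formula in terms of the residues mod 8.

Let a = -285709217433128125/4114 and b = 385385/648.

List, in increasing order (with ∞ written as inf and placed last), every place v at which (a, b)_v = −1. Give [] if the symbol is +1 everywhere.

[2, 13, 17, 23]

(a, b) ≡ (-27370, 130) mod (ℚ^×)²; places V = {2, 3, 5, 7, 11, 13, 17, 23, ∞}.
(a,b)_3: α=0, u≡2; β=-4, v≡1 (mod 3); (2|3)=-1, (1|3)=+1; sign (−1)^0·-1^-4·+1^0 = +1.
(a,b)_2: α=-1, β=-3; u≡3, v≡1 (mod 8); ε(u)ε(v)=1·0, αω(v)=-1·0, βω(u)=-3·1; sum ≡ 1  ⇒  -1.
(a,b)_23: α=1, u≡16; β=0, v≡5 (mod 23); (16|23)=+1, (5|23)=-1; sign (−1)^0·+1^0·-1^1 = -1.
(a,b)_5: α=5, u≡1; β=1, v≡4 (mod 5); (1|5)=+1, (4|5)=+1; sign (−1)^0·+1^1·+1^5 = +1.
(a,b)_13: α=6, u≡2; β=1, v≡4 (mod 13); (2|13)=-1, (4|13)=+1; sign (−1)^0·-1^1·+1^6 = -1.
(a,b)_11: α=-2, u≡1; β=2, v≡5 (mod 11); (1|11)=+1, (5|11)=+1; sign (−1)^0·+1^2·+1^-2 = +1.
(a,b)_7: α=7, u≡3; β=2, v≡1 (mod 7); (3|7)=-1, (1|7)=+1; sign (−1)^0·-1^2·+1^7 = +1.
(a,b)_∞: sgn(-27370)=−, sgn(130)=+, so +1.
(a,b)_17: α=-1, u≡14; β=0, v≡6 (mod 17); (14|17)=-1, (6|17)=-1; sign (−1)^0·-1^0·-1^-1 = -1.
|Ram(-27370, 130)| = 4, even; anisotropic at {2, 13, 17, 23}.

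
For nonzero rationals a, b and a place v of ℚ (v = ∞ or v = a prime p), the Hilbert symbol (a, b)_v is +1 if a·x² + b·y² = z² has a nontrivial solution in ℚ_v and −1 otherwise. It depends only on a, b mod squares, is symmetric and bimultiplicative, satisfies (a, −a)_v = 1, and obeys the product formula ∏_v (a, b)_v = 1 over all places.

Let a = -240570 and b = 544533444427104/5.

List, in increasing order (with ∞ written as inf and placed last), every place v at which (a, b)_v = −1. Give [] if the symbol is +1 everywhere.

[3, 11]

(a, b) ≡ (-330, 30) mod (ℚ^×)²; places V = {2, 3, 5, 11, ∞}.
(a,b)_11: α=1, u≡9; β=4, v≡8 (mod 11); (9|11)=+1, (8|11)=-1; sign (−1)^0·+1^4·-1^1 = -1.
(a,b)_2: α=1, β=5; u≡3, v≡7 (mod 8); ε(u)ε(v)=1·1, αω(v)=1·0, βω(u)=5·1; sum ≡ 0  ⇒  +1.
(a,b)_5: α=1, u≡1; β=-1, v≡4 (mod 5); (1|5)=+1, (4|5)=+1; sign (−1)^0·+1^-1·+1^1 = +1.
(a,b)_∞: sgn(-330)=−, sgn(30)=+, so +1.
(a,b)_3: α=7, u≡1; β=19, v≡1 (mod 3); (1|3)=+1, (1|3)=+1; sign (−1)^1·+1^19·+1^7 = -1.
(-330, 30 / ℚ) ramifies at {3, 11}: a division algebra.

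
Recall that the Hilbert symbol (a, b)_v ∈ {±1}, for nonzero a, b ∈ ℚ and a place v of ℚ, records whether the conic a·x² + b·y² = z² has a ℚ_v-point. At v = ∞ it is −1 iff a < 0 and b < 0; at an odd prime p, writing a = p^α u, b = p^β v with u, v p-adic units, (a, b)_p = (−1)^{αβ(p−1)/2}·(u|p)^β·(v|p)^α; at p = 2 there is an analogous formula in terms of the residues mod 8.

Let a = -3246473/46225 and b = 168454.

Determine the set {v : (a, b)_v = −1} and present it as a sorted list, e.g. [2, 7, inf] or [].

Mod squares: a ≡ -17, b ≡ 168454. Check v ∈ {∞, 2, 5, 11, 13, 17, 19, 23, 31, 43}.
v=5: a=5^-2·(≡3), b=5^0·(≡4) mod 5; (3|5)=-1, (4|5)=+1; (−1)^{-2·0·2}·(-1)^0·(+1)^-2 = +1.
v=23: a=23^2·(≡13), b=23^0·(≡2) mod 23; (13|23)=+1, (2|23)=+1; (−1)^{2·0·11}·(+1)^0·(+1)^2 = +1.
v=11: a=11^0·(≡4), b=11^1·(≡2) mod 11; (4|11)=+1, (2|11)=-1; (−1)^{0·1·5}·(+1)^1·(-1)^0 = +1.
v=19: a=19^2·(≡3), b=19^1·(≡12) mod 19; (3|19)=-1, (12|19)=-1; (−1)^{2·1·9}·(-1)^1·(-1)^2 = -1.
v=17: a=17^1·(≡13), b=17^0·(≡1) mod 17; (13|17)=+1, (1|17)=+1; (−1)^{1·0·8}·(+1)^0·(+1)^1 = +1.
v=2: v_2(a)=0, v_2(b)=1; units ≡ 7, 3 (mod 8); ε·ε+αω+βω = 1·1+0·1+1·0 ≡ 1  ⇒  (a,b)_2 = -1.
v=13: a=13^0·(≡3), b=13^1·(≡10) mod 13; (3|13)=+1, (10|13)=+1; (−1)^{0·1·6}·(+1)^1·(+1)^0 = +1.
v=43: a=43^-2·(≡20), b=43^0·(≡23) mod 43; (20|43)=-1, (23|43)=+1; (−1)^{-2·0·21}·(-1)^0·(+1)^-2 = +1.
v=31: a=31^0·(≡16), b=31^1·(≡9) mod 31; (16|31)=+1, (9|31)=+1; (−1)^{0·1·15}·(+1)^1·(+1)^0 = +1.
v=∞: -17 < 0 and 168454 > 0  ⇒  (a,b)_∞ = +1.
Ram(-17, 168454) = {2, 19}; no ℚ_2-point on the conic.

[2, 19]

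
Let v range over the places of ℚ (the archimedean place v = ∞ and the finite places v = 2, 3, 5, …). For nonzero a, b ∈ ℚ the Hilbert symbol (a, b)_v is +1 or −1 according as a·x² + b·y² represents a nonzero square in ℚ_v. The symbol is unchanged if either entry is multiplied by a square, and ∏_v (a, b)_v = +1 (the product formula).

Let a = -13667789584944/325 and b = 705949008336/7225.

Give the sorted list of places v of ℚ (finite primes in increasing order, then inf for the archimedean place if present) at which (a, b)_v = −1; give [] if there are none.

[]

(a, b) ≡ (-100145903, 6724861) mod (ℚ^×)²; places V = {2, 3, 5, 11, 13, 17, 19, 29, 31, 37, 41, ∞}.
(a,b)_37: α=2, u≡21; β=1, v≡10 (mod 37); (21|37)=+1, (10|37)=+1; sign (−1)^0·+1^1·+1^2 = +1.
(a,b)_29: α=1, u≡20; β=0, v≡7 (mod 29); (20|29)=+1, (7|29)=+1; sign (−1)^0·+1^0·+1^1 = +1.
(a,b)_3: α=4, u≡1; β=8, v≡1 (mod 3); (1|3)=+1, (1|3)=+1; sign (−1)^0·+1^8·+1^4 = +1.
(a,b)_41: α=1, u≡40; β=1, v≡10 (mod 41); (40|41)=+1, (10|41)=+1; sign (−1)^0·+1^1·+1^1 = +1.
(a,b)_19: α=1, u≡3; β=0, v≡4 (mod 19); (3|19)=-1, (4|19)=+1; sign (−1)^0·-1^0·+1^1 = +1.
(a,b)_17: α=0, u≡2; β=-2, v≡15 (mod 17); (2|17)=+1, (15|17)=+1; sign (−1)^0·+1^-2·+1^0 = +1.
(a,b)_∞: sgn(-100145903)=−, sgn(6724861)=+, so +1.
(a,b)_2: α=4, β=4; u≡1, v≡5 (mod 8); ε(u)ε(v)=0·0, αω(v)=4·1, βω(u)=4·0; sum ≡ 0  ⇒  +1.
(a,b)_5: α=-2, u≡2; β=-2, v≡4 (mod 5); (2|5)=-1, (4|5)=+1; sign (−1)^0·-1^-2·+1^-2 = +1.
(a,b)_11: α=1, u≡10; β=1, v≡5 (mod 11); (10|11)=-1, (5|11)=+1; sign (−1)^1·-1^1·+1^1 = +1.
(a,b)_31: α=1, u≡10; β=1, v≡27 (mod 31); (10|31)=+1, (27|31)=-1; sign (−1)^1·+1^1·-1^1 = +1.
(a,b)_13: α=-1, u≡1; β=1, v≡4 (mod 13); (1|13)=+1, (4|13)=+1; sign (−1)^0·+1^1·+1^-1 = +1.
Every local symbol is +1, so the conic -100145903·x² + 6724861·y² = z² has ℚ_v-points for all v and hence a ℚ-point; (a, b / ℚ) ≅ M_2(ℚ).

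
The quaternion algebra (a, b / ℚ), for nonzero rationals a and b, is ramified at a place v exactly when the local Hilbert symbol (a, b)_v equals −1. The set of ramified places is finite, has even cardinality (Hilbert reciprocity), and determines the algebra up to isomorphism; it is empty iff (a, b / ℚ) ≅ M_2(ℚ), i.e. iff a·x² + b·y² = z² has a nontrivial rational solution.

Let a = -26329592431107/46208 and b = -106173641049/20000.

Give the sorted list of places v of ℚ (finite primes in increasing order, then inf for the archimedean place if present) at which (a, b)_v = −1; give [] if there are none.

Mod squares: a ≡ -172086, b ≡ -41538. Check v ∈ {∞, 2, 3, 5, 7, 17, 19, 23, 29, 43}.
v=23: a=23^1·(≡18), b=23^1·(≡11) mod 23; (18|23)=+1, (11|23)=-1; (−1)^{1·1·11}·(+1)^1·(-1)^1 = +1.
v=19: a=19^-2·(≡7), b=19^2·(≡18) mod 19; (7|19)=+1, (18|19)=-1; (−1)^{-2·2·9}·(+1)^2·(-1)^-2 = +1.
v=3: a=3^3·(≡1), b=3^1·(≡2) mod 3; (1|3)=+1, (2|3)=-1; (−1)^{3·1·1}·(+1)^1·(-1)^3 = +1.
v=∞: -172086 < 0 and -41538 < 0  ⇒  (a,b)_∞ = -1.
v=29: a=29^1·(≡18), b=29^0·(≡15) mod 29; (18|29)=-1, (15|29)=-1; (−1)^{1·0·14}·(-1)^0·(-1)^1 = -1.
v=43: a=43^1·(≡36), b=43^1·(≡40) mod 43; (36|43)=+1, (40|43)=+1; (−1)^{1·1·21}·(+1)^1·(+1)^1 = -1.
v=2: v_2(a)=-7, v_2(b)=-5; units ≡ 5, 7 (mod 8); ε·ε+αω+βω = 0·1+-7·0+-5·1 ≡ 1  ⇒  (a,b)_2 = -1.
v=5: a=5^0·(≡1), b=5^-4·(≡3) mod 5; (1|5)=+1, (3|5)=-1; (−1)^{0·-4·2}·(+1)^-4·(-1)^0 = +1.
v=7: a=7^6·(≡4), b=7^3·(≡1) mod 7; (4|7)=+1, (1|7)=+1; (−1)^{6·3·3}·(+1)^3·(+1)^6 = +1.
v=17: a=17^2·(≡12), b=17^2·(≡12) mod 17; (12|17)=-1, (12|17)=-1; (−1)^{2·2·8}·(-1)^2·(-1)^2 = +1.
(-172086, -41538 / ℚ) ramifies at {2, 29, 43, ∞}: a division algebra.

[2, 29, 43, inf]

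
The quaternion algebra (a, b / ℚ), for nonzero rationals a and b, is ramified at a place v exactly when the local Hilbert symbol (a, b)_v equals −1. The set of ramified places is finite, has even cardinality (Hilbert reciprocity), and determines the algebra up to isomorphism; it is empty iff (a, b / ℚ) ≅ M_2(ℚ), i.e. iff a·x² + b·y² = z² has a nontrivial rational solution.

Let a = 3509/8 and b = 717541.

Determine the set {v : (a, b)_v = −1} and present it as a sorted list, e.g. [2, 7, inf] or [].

[2, 41]

(a, b) ≡ (58, 717541) mod (ℚ^×)²; places V = {2, 11, 29, 37, 41, 43, ∞}.
(a,b)_2: α=-3, β=0; u≡5, v≡5 (mod 8); ε(u)ε(v)=0·0, αω(v)=-3·1, βω(u)=0·1; sum ≡ 1  ⇒  -1.
(a,b)_11: α=2, u≡5; β=1, v≡1 (mod 11); (5|11)=+1, (1|11)=+1; sign (−1)^0·+1^1·+1^2 = +1.
(a,b)_29: α=1, u≡26; β=0, v≡23 (mod 29); (26|29)=-1, (23|29)=+1; sign (−1)^0·-1^0·+1^1 = +1.
(a,b)_41: α=0, u≡3; β=1, v≡35 (mod 41); (3|41)=-1, (35|41)=-1; sign (−1)^0·-1^1·-1^0 = -1.
(a,b)_∞: sgn(58)=+, sgn(717541)=+, so +1.
(a,b)_43: α=0, u≡14; β=1, v≡3 (mod 43); (14|43)=+1, (3|43)=-1; sign (−1)^0·+1^1·-1^0 = +1.
(a,b)_37: α=0, u≡27; β=1, v≡5 (mod 37); (27|37)=+1, (5|37)=-1; sign (−1)^0·+1^1·-1^0 = +1.
(58, 717541 / ℚ) ramifies at {2, 41}: a division algebra.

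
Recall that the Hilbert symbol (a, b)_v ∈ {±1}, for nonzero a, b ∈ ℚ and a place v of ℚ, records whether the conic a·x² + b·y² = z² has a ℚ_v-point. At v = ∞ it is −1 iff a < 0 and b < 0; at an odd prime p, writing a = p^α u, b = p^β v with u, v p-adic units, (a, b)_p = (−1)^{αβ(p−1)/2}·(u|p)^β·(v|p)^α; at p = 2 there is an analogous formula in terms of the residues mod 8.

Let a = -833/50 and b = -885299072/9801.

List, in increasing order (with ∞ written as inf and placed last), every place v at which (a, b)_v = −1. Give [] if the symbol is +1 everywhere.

Mod squares: a ≡ -34, b ≡ -782. Check v ∈ {∞, 2, 3, 5, 7, 11, 17, 19, 23}.
v=∞: -34 < 0 and -782 < 0  ⇒  (a,b)_∞ = -1.
v=7: a=7^2·(≡4), b=7^2·(≡1) mod 7; (4|7)=+1, (1|7)=+1; (−1)^{2·2·3}·(+1)^2·(+1)^2 = +1.
v=19: a=19^0·(≡5), b=19^2·(≡1) mod 19; (5|19)=+1, (1|19)=+1; (−1)^{0·2·9}·(+1)^2·(+1)^0 = +1.
v=3: a=3^0·(≡2), b=3^-4·(≡1) mod 3; (2|3)=-1, (1|3)=+1; (−1)^{0·-4·1}·(-1)^-4·(+1)^0 = +1.
v=11: a=11^0·(≡6), b=11^-2·(≡6) mod 11; (6|11)=-1, (6|11)=-1; (−1)^{0·-2·5}·(-1)^-2·(-1)^0 = +1.
v=2: v_2(a)=-1, v_2(b)=7; units ≡ 7, 1 (mod 8); ε·ε+αω+βω = 1·0+-1·0+7·0 ≡ 0  ⇒  (a,b)_2 = +1.
v=17: a=17^1·(≡15), b=17^1·(≡14) mod 17; (15|17)=+1, (14|17)=-1; (−1)^{1·1·8}·(+1)^1·(-1)^1 = -1.
v=5: a=5^-2·(≡1), b=5^0·(≡3) mod 5; (1|5)=+1, (3|5)=-1; (−1)^{-2·0·2}·(+1)^0·(-1)^-2 = +1.
v=23: a=23^0·(≡16), b=23^1·(≡6) mod 23; (16|23)=+1, (6|23)=+1; (−1)^{0·1·11}·(+1)^1·(+1)^0 = +1.
|Ram(-34, -782)| = 2, even; anisotropic at {17, ∞}.

[17, inf]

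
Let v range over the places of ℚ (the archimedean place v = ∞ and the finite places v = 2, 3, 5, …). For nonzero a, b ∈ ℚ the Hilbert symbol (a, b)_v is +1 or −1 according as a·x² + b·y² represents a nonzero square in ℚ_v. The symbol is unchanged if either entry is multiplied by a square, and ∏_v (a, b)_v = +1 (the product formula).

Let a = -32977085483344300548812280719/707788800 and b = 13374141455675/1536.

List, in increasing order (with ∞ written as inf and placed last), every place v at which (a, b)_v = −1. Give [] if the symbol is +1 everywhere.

Mod squares: a ≡ -357, b ≡ 91789698. Check v ∈ {∞, 2, 3, 5, 7, 11, 13, 17, 23, 29, 31}.
v=3: a=3^-3·(≡1), b=3^-1·(≡1) mod 3; (1|3)=+1, (1|3)=+1; (−1)^{-3·-1·1}·(+1)^-1·(+1)^-3 = -1.
v=7: a=7^3·(≡3), b=7^1·(≡4) mod 7; (3|7)=-1, (4|7)=+1; (−1)^{3·1·3}·(-1)^1·(+1)^3 = +1.
v=13: a=13^2·(≡7), b=13^1·(≡9) mod 13; (7|13)=-1, (9|13)=+1; (−1)^{2·1·6}·(-1)^1·(+1)^2 = -1.
v=29: a=29^2·(≡24), b=29^1·(≡8) mod 29; (24|29)=+1, (8|29)=-1; (−1)^{2·1·14}·(+1)^1·(-1)^2 = +1.
v=∞: -357 < 0 and 91789698 > 0  ⇒  (a,b)_∞ = +1.
v=2: v_2(a)=-20, v_2(b)=-9; units ≡ 3, 1 (mod 8); ε·ε+αω+βω = 1·0+-20·0+-9·1 ≡ 1  ⇒  (a,b)_2 = -1.
v=17: a=17^5·(≡2), b=17^3·(≡5) mod 17; (2|17)=+1, (5|17)=-1; (−1)^{5·3·8}·(+1)^3·(-1)^5 = -1.
v=11: a=11^6·(≡7), b=11^3·(≡6) mod 11; (7|11)=-1, (6|11)=-1; (−1)^{6·3·5}·(-1)^3·(-1)^6 = -1.
v=5: a=5^-2·(≡3), b=5^2·(≡2) mod 5; (3|5)=-1, (2|5)=-1; (−1)^{-2·2·2}·(-1)^2·(-1)^-2 = +1.
v=23: a=23^4·(≡22), b=23^0·(≡17) mod 23; (22|23)=-1, (17|23)=-1; (−1)^{4·0·11}·(-1)^0·(-1)^4 = +1.
v=31: a=31^2·(≡22), b=31^1·(≡15) mod 31; (22|31)=-1, (15|31)=-1; (−1)^{2·1·15}·(-1)^1·(-1)^2 = -1.
(-357, 91789698 / ℚ) ramifies at {2, 3, 11, 13, 17, 31}: a division algebra.

[2, 3, 11, 13, 17, 31]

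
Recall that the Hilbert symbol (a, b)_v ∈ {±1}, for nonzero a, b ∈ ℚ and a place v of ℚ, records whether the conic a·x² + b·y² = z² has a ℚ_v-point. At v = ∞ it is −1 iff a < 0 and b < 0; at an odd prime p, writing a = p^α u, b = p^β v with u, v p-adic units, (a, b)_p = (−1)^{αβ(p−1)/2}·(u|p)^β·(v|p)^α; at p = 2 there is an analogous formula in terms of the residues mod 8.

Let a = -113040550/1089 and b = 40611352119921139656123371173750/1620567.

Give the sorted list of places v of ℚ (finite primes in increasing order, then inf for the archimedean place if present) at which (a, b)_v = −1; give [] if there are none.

[29, 37, 41, 53]

(a, b) ≡ (-92278, 1338607114) mod (ℚ^×)²; places V = {2, 3, 5, 7, 11, 13, 17, 19, 29, 37, 41, 43, 53, ∞}.
(a,b)_11: α=-2, u≡9; β=2, v≡4 (mod 11); (9|11)=+1, (4|11)=+1; sign (−1)^0·+1^2·+1^-2 = +1.
(a,b)_13: α=0, u≡4; β=-1, v≡7 (mod 13); (4|13)=+1, (7|13)=-1; sign (−1)^0·+1^-1·-1^0 = +1.
(a,b)_53: α=0, u≡41; β=1, v≡35 (mod 53); (41|53)=-1, (35|53)=-1; sign (−1)^0·-1^1·-1^0 = -1.
(a,b)_19: α=0, u≡17; β=-1, v≡12 (mod 19); (17|19)=+1, (12|19)=-1; sign (−1)^0·+1^-1·-1^0 = +1.
(a,b)_43: α=1, u≡6; β=3, v≡7 (mod 43); (6|43)=+1, (7|43)=-1; sign (−1)^1·+1^3·-1^1 = +1.
(a,b)_3: α=-2, u≡2; β=-8, v≡1 (mod 3); (2|3)=-1, (1|3)=+1; sign (−1)^0·-1^-8·+1^-2 = +1.
(a,b)_7: α=2, u≡3; β=6, v≡3 (mod 7); (3|7)=-1, (3|7)=-1; sign (−1)^0·-1^6·-1^2 = +1.
(a,b)_∞: sgn(-92278)=−, sgn(1338607114)=+, so +1.
(a,b)_5: α=2, u≡2; β=4, v≡4 (mod 5); (2|5)=-1, (4|5)=+1; sign (−1)^0·-1^4·+1^2 = +1.
(a,b)_37: α=1, u≡24; β=4, v≡8 (mod 37); (24|37)=-1, (8|37)=-1; sign (−1)^0·-1^4·-1^1 = -1.
(a,b)_2: α=1, β=1; u≡5, v≡5 (mod 8); ε(u)ε(v)=0·0, αω(v)=1·1, βω(u)=1·1; sum ≡ 0  ⇒  +1.
(a,b)_29: α=1, u≡18; β=3, v≡1 (mod 29); (18|29)=-1, (1|29)=+1; sign (−1)^0·-1^3·+1^1 = -1.
(a,b)_17: α=0, u≡15; β=2, v≡9 (mod 17); (15|17)=+1, (9|17)=+1; sign (−1)^0·+1^2·+1^0 = +1.
(a,b)_41: α=0, u≡15; β=1, v≡20 (mod 41); (15|41)=-1, (20|41)=+1; sign (−1)^0·-1^1·+1^0 = -1.
|Ram(-92278, 1338607114)| = 4, even; anisotropic at {29, 37, 41, 53}.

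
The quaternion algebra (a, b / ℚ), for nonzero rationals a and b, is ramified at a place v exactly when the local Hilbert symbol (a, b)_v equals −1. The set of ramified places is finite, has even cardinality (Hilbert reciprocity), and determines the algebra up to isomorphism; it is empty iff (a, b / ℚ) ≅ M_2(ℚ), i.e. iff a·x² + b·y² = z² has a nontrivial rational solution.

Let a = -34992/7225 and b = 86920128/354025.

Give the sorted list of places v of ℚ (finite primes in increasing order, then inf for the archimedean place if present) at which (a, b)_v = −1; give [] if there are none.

(a, b) ≡ (-3, 23) mod (ℚ^×)²; places V = {2, 3, 5, 7, 17, 23, ∞}.
(a,b)_2: α=4, β=6; u≡5, v≡7 (mod 8); ε(u)ε(v)=0·1, αω(v)=4·0, βω(u)=6·1; sum ≡ 0  ⇒  +1.
(a,b)_∞: sgn(-3)=−, sgn(23)=+, so +1.
(a,b)_3: α=7, u≡2; β=10, v≡2 (mod 3); (2|3)=-1, (2|3)=-1; sign (−1)^0·-1^10·-1^7 = -1.
(a,b)_7: α=0, u≡1; β=-2, v≡1 (mod 7); (1|7)=+1, (1|7)=+1; sign (−1)^0·+1^-2·+1^0 = +1.
(a,b)_17: α=-2, u≡12; β=-2, v≡12 (mod 17); (12|17)=-1, (12|17)=-1; sign (−1)^0·-1^-2·-1^-2 = +1.
(a,b)_5: α=-2, u≡2; β=-2, v≡3 (mod 5); (2|5)=-1, (3|5)=-1; sign (−1)^0·-1^-2·-1^-2 = +1.
(a,b)_23: α=0, u≡20; β=1, v≡16 (mod 23); (20|23)=-1, (16|23)=+1; sign (−1)^0·-1^1·+1^0 = -1.
Ram(-3, 23) = {3, 23}; no ℚ_3-point on the conic.

[3, 23]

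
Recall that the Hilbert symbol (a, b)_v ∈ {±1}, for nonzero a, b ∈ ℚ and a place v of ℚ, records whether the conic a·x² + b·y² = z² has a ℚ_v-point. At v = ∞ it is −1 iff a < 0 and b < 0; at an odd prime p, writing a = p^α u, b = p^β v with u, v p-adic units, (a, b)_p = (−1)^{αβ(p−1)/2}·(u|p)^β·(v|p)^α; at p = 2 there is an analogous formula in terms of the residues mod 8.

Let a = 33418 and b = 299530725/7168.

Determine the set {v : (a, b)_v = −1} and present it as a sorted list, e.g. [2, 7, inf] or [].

[2, 7, 13, 23]

Mod squares: a ≡ 682, b ≡ 232323. Check v ∈ {∞, 2, 3, 5, 7, 11, 13, 19, 23, 31, 37}.
v=7: a=7^2·(≡3), b=7^-1·(≡2) mod 7; (3|7)=-1, (2|7)=+1; (−1)^{2·-1·3}·(-1)^-1·(+1)^2 = -1.
v=11: a=11^1·(≡2), b=11^0·(≡3) mod 11; (2|11)=-1, (3|11)=+1; (−1)^{1·0·5}·(-1)^0·(+1)^1 = +1.
v=∞: 682 > 0 and 232323 > 0  ⇒  (a,b)_∞ = +1.
v=31: a=31^1·(≡24), b=31^0·(≡2) mod 31; (24|31)=-1, (2|31)=+1; (−1)^{1·0·15}·(-1)^0·(+1)^1 = +1.
v=5: a=5^0·(≡3), b=5^2·(≡3) mod 5; (3|5)=-1, (3|5)=-1; (−1)^{0·2·2}·(-1)^2·(-1)^0 = +1.
v=2: v_2(a)=1, v_2(b)=-10; units ≡ 5, 3 (mod 8); ε·ε+αω+βω = 0·1+1·1+-10·1 ≡ 1  ⇒  (a,b)_2 = -1.
v=19: a=19^0·(≡16), b=19^2·(≡18) mod 19; (16|19)=+1, (18|19)=-1; (−1)^{0·2·9}·(+1)^2·(-1)^0 = +1.
v=37: a=37^0·(≡7), b=37^1·(≡36) mod 37; (7|37)=+1, (36|37)=+1; (−1)^{0·1·18}·(+1)^1·(+1)^0 = +1.
v=23: a=23^0·(≡22), b=23^1·(≡1) mod 23; (22|23)=-1, (1|23)=+1; (−1)^{0·1·11}·(-1)^1·(+1)^0 = -1.
v=13: a=13^0·(≡8), b=13^1·(≡3) mod 13; (8|13)=-1, (3|13)=+1; (−1)^{0·1·6}·(-1)^1·(+1)^0 = -1.
v=3: a=3^0·(≡1), b=3^1·(≡2) mod 3; (1|3)=+1, (2|3)=-1; (−1)^{0·1·1}·(+1)^1·(-1)^0 = +1.
|Ram(682, 232323)| = 4, even; anisotropic at {2, 7, 13, 23}.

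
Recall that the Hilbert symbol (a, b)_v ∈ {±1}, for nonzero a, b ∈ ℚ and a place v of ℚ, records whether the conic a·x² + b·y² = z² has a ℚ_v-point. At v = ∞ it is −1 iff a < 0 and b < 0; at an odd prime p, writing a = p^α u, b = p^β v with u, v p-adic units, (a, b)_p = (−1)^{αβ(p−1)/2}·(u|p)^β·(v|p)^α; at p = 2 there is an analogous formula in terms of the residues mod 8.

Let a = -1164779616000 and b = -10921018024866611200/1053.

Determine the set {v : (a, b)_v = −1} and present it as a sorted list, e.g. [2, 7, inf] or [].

[3, 11, 13, inf]

Mod squares: a ≡ -181996815, b ≡ -3289. Check v ∈ {∞, 2, 3, 5, 7, 11, 13, 17, 23, 31}.
v=7: a=7^1·(≡4), b=7^2·(≡4) mod 7; (4|7)=+1, (4|7)=+1; (−1)^{1·2·3}·(+1)^2·(+1)^1 = +1.
v=3: a=3^1·(≡2), b=3^-4·(≡2) mod 3; (2|3)=-1, (2|3)=-1; (−1)^{1·-4·1}·(-1)^-4·(-1)^1 = -1.
v=∞: -181996815 < 0 and -3289 < 0  ⇒  (a,b)_∞ = -1.
v=5: a=5^3·(≡2), b=5^2·(≡4) mod 5; (2|5)=-1, (4|5)=+1; (−1)^{3·2·2}·(-1)^2·(+1)^3 = +1.
v=11: a=11^1·(≡9), b=11^3·(≡5) mod 11; (9|11)=+1, (5|11)=+1; (−1)^{1·3·5}·(+1)^3·(+1)^1 = -1.
v=13: a=13^1·(≡1), b=13^-1·(≡11) mod 13; (1|13)=+1, (11|13)=-1; (−1)^{1·-1·6}·(+1)^-1·(-1)^1 = -1.
v=31: a=31^1·(≡19), b=31^2·(≡18) mod 31; (19|31)=+1, (18|31)=+1; (−1)^{1·2·15}·(+1)^2·(+1)^1 = +1.
v=23: a=23^1·(≡21), b=23^1·(≡1) mod 23; (21|23)=-1, (1|23)=+1; (−1)^{1·1·11}·(-1)^1·(+1)^1 = +1.
v=2: v_2(a)=8, v_2(b)=20; units ≡ 1, 7 (mod 8); ε·ε+αω+βω = 0·1+8·0+20·0 ≡ 0  ⇒  (a,b)_2 = +1.
v=17: a=17^1·(≡15), b=17^2·(≡2) mod 17; (15|17)=+1, (2|17)=+1; (−1)^{1·2·8}·(+1)^2·(+1)^1 = +1.
|Ram(-181996815, -3289)| = 4, even; anisotropic at {3, 11, 13, ∞}.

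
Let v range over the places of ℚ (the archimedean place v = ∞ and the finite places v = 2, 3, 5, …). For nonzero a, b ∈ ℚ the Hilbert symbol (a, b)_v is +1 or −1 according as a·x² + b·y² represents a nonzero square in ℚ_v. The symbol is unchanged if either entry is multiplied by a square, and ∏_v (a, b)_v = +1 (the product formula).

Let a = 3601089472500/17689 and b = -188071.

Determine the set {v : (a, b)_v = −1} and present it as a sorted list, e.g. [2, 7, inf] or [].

Mod squares: a ≡ 221, b ≡ -188071. Check v ∈ {∞, 2, 3, 5, 7, 13, 17, 19, 23, 37}.
v=∞: 221 > 0 and -188071 < 0  ⇒  (a,b)_∞ = +1.
v=23: a=23^2·(≡21), b=23^1·(≡11) mod 23; (21|23)=-1, (11|23)=-1; (−1)^{2·1·11}·(-1)^1·(-1)^2 = -1.
v=5: a=5^4·(≡4), b=5^0·(≡4) mod 5; (4|5)=+1, (4|5)=+1; (−1)^{4·0·2}·(+1)^0·(+1)^4 = +1.
v=19: a=19^-2·(≡18), b=19^0·(≡10) mod 19; (18|19)=-1, (10|19)=-1; (−1)^{-2·0·9}·(-1)^0·(-1)^-2 = +1.
v=37: a=37^2·(≡10), b=37^1·(≡23) mod 37; (10|37)=+1, (23|37)=-1; (−1)^{2·1·18}·(+1)^1·(-1)^2 = +1.
v=3: a=3^2·(≡2), b=3^0·(≡2) mod 3; (2|3)=-1, (2|3)=-1; (−1)^{2·0·1}·(-1)^0·(-1)^2 = +1.
v=13: a=13^1·(≡4), b=13^1·(≡2) mod 13; (4|13)=+1, (2|13)=-1; (−1)^{1·1·6}·(+1)^1·(-1)^1 = -1.
v=17: a=17^1·(≡13), b=17^1·(≡4) mod 17; (13|17)=+1, (4|17)=+1; (−1)^{1·1·8}·(+1)^1·(+1)^1 = +1.
v=7: a=7^-2·(≡4), b=7^0·(≡5) mod 7; (4|7)=+1, (5|7)=-1; (−1)^{-2·0·3}·(+1)^0·(-1)^-2 = +1.
v=2: v_2(a)=2, v_2(b)=0; units ≡ 5, 1 (mod 8); ε·ε+αω+βω = 0·0+2·0+0·1 ≡ 0  ⇒  (a,b)_2 = +1.
Ram(221, -188071) = {13, 23}; no ℚ_13-point on the conic.

[13, 23]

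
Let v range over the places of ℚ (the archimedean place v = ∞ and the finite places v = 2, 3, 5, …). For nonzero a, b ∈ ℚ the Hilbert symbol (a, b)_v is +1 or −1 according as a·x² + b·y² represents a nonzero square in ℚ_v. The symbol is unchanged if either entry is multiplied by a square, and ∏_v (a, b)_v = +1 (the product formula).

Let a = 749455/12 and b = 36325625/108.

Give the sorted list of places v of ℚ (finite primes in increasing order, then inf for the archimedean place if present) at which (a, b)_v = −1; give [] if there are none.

[5, 7, 19, 23]

Mod squares: a ≡ 45885, b ≡ 483. Check v ∈ {∞, 2, 3, 5, 7, 19, 23}.
v=3: a=3^-1·(≡1), b=3^-3·(≡2) mod 3; (1|3)=+1, (2|3)=-1; (−1)^{-1·-3·1}·(+1)^-3·(-1)^-1 = +1.
v=∞: 45885 > 0 and 483 > 0  ⇒  (a,b)_∞ = +1.
v=7: a=7^3·(≡3), b=7^1·(≡3) mod 7; (3|7)=-1, (3|7)=-1; (−1)^{3·1·3}·(-1)^1·(-1)^3 = -1.
v=2: v_2(a)=-2, v_2(b)=-2; units ≡ 5, 3 (mod 8); ε·ε+αω+βω = 0·1+-2·1+-2·1 ≡ 0  ⇒  (a,b)_2 = +1.
v=23: a=23^1·(≡11), b=23^1·(≡5) mod 23; (11|23)=-1, (5|23)=-1; (−1)^{1·1·11}·(-1)^1·(-1)^1 = -1.
v=19: a=19^1·(≡8), b=19^2·(≡3) mod 19; (8|19)=-1, (3|19)=-1; (−1)^{1·2·9}·(-1)^2·(-1)^1 = -1.
v=5: a=5^1·(≡3), b=5^4·(≡2) mod 5; (3|5)=-1, (2|5)=-1; (−1)^{1·4·2}·(-1)^4·(-1)^1 = -1.
(45885, 483 / ℚ) ramifies at {5, 7, 19, 23}: a division algebra.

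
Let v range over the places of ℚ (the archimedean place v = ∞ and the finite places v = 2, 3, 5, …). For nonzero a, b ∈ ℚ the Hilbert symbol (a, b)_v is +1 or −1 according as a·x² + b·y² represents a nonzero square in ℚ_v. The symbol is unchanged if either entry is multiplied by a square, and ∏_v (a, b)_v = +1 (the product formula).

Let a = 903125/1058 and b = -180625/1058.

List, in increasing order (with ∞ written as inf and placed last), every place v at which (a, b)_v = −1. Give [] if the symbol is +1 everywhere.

(a, b) ≡ (10, -2) mod (ℚ^×)²; places V = {2, 5, 17, 23, ∞}.
(a,b)_∞: sgn(10)=+, sgn(-2)=−, so +1.
(a,b)_2: α=-1, β=-1; u≡5, v≡7 (mod 8); ε(u)ε(v)=0·1, αω(v)=-1·0, βω(u)=-1·1; sum ≡ 1  ⇒  -1.
(a,b)_17: α=2, u≡12; β=2, v≡1 (mod 17); (12|17)=-1, (1|17)=+1; sign (−1)^0·-1^2·+1^2 = +1.
(a,b)_5: α=5, u≡3; β=4, v≡2 (mod 5); (3|5)=-1, (2|5)=-1; sign (−1)^0·-1^4·-1^5 = -1.
(a,b)_23: α=-2, u≡15; β=-2, v≡20 (mod 23); (15|23)=-1, (20|23)=-1; sign (−1)^0·-1^-2·-1^-2 = +1.
|Ram(10, -2)| = 2, even; anisotropic at {2, 5}.

[2, 5]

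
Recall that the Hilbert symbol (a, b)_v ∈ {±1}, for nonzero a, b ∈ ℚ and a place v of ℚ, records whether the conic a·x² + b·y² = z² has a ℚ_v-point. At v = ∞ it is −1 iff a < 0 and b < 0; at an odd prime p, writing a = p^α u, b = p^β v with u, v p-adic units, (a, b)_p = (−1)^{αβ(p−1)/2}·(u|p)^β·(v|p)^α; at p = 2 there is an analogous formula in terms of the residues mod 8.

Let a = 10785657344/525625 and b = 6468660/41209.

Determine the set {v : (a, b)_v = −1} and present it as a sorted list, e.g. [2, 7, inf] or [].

Mod squares: a ≡ 7106, b ≡ 165. Check v ∈ {∞, 2, 3, 5, 7, 11, 17, 19, 29}.
v=2: v_2(a)=9, v_2(b)=2; units ≡ 1, 5 (mod 8); ε·ε+αω+βω = 0·0+9·1+2·0 ≡ 1  ⇒  (a,b)_2 = -1.
v=11: a=11^3·(≡10), b=11^3·(≡3) mod 11; (10|11)=-1, (3|11)=+1; (−1)^{3·3·5}·(-1)^3·(+1)^3 = +1.
v=5: a=5^-4·(≡4), b=5^1·(≡3) mod 5; (4|5)=+1, (3|5)=-1; (−1)^{-4·1·2}·(+1)^1·(-1)^-4 = +1.
v=3: a=3^0·(≡2), b=3^5·(≡1) mod 3; (2|3)=-1, (1|3)=+1; (−1)^{0·5·1}·(-1)^5·(+1)^0 = -1.
v=19: a=19^1·(≡13), b=19^0·(≡2) mod 19; (13|19)=-1, (2|19)=-1; (−1)^{1·0·9}·(-1)^0·(-1)^1 = -1.
v=17: a=17^1·(≡14), b=17^0·(≡7) mod 17; (14|17)=-1, (7|17)=-1; (−1)^{1·0·8}·(-1)^0·(-1)^1 = -1.
v=7: a=7^2·(≡4), b=7^-2·(≡2) mod 7; (4|7)=+1, (2|7)=+1; (−1)^{2·-2·3}·(+1)^-2·(+1)^2 = +1.
v=∞: 7106 > 0 and 165 > 0  ⇒  (a,b)_∞ = +1.
v=29: a=29^-2·(≡5), b=29^-2·(≡25) mod 29; (5|29)=+1, (25|29)=+1; (−1)^{-2·-2·14}·(+1)^-2·(+1)^-2 = +1.
Ram(7106, 165) = {2, 3, 17, 19}; no ℚ_2-point on the conic.

[2, 3, 17, 19]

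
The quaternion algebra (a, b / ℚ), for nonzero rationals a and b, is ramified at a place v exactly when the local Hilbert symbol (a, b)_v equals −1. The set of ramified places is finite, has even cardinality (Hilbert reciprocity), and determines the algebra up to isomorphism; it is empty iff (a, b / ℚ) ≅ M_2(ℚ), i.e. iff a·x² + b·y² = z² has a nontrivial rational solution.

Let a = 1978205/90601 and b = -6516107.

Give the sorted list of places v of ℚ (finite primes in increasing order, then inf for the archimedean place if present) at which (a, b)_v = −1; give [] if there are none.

[5, 13, 23, 37]

(a, b) ≡ (5, -6516107) mod (ℚ^×)²; places V = {2, 5, 7, 13, 17, 19, 23, 31, 37, 43, ∞}.
(a,b)_2: α=0, β=0; u≡5, v≡5 (mod 8); ε(u)ε(v)=0·0, αω(v)=0·1, βω(u)=0·1; sum ≡ 0  ⇒  +1.
(a,b)_37: α=2, u≡6; β=1, v≡9 (mod 37); (6|37)=-1, (9|37)=+1; sign (−1)^0·-1^1·+1^2 = -1.
(a,b)_17: α=2, u≡12; β=0, v≡10 (mod 17); (12|17)=-1, (10|17)=-1; sign (−1)^0·-1^0·-1^2 = +1.
(a,b)_7: α=-2, u≡5; β=0, v≡4 (mod 7); (5|7)=-1, (4|7)=+1; sign (−1)^0·-1^0·+1^-2 = +1.
(a,b)_31: α=0, u≡5; β=1, v≡14 (mod 31); (5|31)=+1, (14|31)=+1; sign (−1)^0·+1^1·+1^0 = +1.
(a,b)_13: α=0, u≡2; β=1, v≡2 (mod 13); (2|13)=-1, (2|13)=-1; sign (−1)^0·-1^1·-1^0 = -1.
(a,b)_23: α=0, u≡11; β=1, v≡5 (mod 23); (11|23)=-1, (5|23)=-1; sign (−1)^0·-1^1·-1^0 = -1.
(a,b)_∞: sgn(5)=+, sgn(-6516107)=−, so +1.
(a,b)_43: α=-2, u≡27; β=0, v≡27 (mod 43); (27|43)=-1, (27|43)=-1; sign (−1)^0·-1^0·-1^-2 = +1.
(a,b)_5: α=1, u≡1; β=0, v≡3 (mod 5); (1|5)=+1, (3|5)=-1; sign (−1)^0·+1^0·-1^1 = -1.
(a,b)_19: α=0, u≡17; β=1, v≡16 (mod 19); (17|19)=+1, (16|19)=+1; sign (−1)^0·+1^1·+1^0 = +1.
(5, -6516107 / ℚ) ramifies at {5, 13, 23, 37}: a division algebra.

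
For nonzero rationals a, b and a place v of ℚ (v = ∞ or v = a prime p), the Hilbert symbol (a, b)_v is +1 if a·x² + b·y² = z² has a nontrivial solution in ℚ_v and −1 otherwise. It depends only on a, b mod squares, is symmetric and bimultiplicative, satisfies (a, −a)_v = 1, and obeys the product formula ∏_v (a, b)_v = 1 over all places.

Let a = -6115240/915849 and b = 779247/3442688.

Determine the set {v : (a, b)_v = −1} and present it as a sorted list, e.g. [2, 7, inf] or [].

(a, b) ≡ (-10, 3534) mod (ℚ^×)²; places V = {2, 3, 5, 7, 11, 17, 19, 23, 29, 31, 41, ∞}.
(a,b)_29: α=-2, u≡3; β=0, v≡20 (mod 29); (3|29)=-1, (20|29)=+1; sign (−1)^0·-1^0·+1^-2 = +1.
(a,b)_5: α=1, u≡3; β=0, v≡4 (mod 5); (3|5)=-1, (4|5)=+1; sign (−1)^0·-1^0·+1^1 = +1.
(a,b)_2: α=3, β=-11; u≡3, v≡7 (mod 8); ε(u)ε(v)=1·1, αω(v)=3·0, βω(u)=-11·1; sum ≡ 0  ⇒  +1.
(a,b)_41: α=0, u≡10; β=-2, v≡20 (mod 41); (10|41)=+1, (20|41)=+1; sign (−1)^0·+1^-2·+1^0 = +1.
(a,b)_3: α=-2, u≡2; β=3, v≡2 (mod 3); (2|3)=-1, (2|3)=-1; sign (−1)^0·-1^3·-1^-2 = -1.
(a,b)_∞: sgn(-10)=−, sgn(3534)=+, so +1.
(a,b)_31: α=0, u≡12; β=1, v≡13 (mod 31); (12|31)=-1, (13|31)=-1; sign (−1)^0·-1^1·-1^0 = -1.
(a,b)_23: α=2, u≡18; β=0, v≡15 (mod 23); (18|23)=+1, (15|23)=-1; sign (−1)^0·+1^0·-1^2 = +1.
(a,b)_17: α=2, u≡7; β=0, v≡1 (mod 17); (7|17)=-1, (1|17)=+1; sign (−1)^0·-1^0·+1^2 = +1.
(a,b)_19: α=0, u≡16; β=1, v≡15 (mod 19); (16|19)=+1, (15|19)=-1; sign (−1)^0·+1^1·-1^0 = +1.
(a,b)_7: α=0, u≡4; β=2, v≡5 (mod 7); (4|7)=+1, (5|7)=-1; sign (−1)^0·+1^2·-1^0 = +1.
(a,b)_11: α=-2, u≡1; β=0, v≡1 (mod 11); (1|11)=+1, (1|11)=+1; sign (−1)^0·+1^0·+1^-2 = +1.
Ram(-10, 3534) = {3, 31}; no ℚ_3-point on the conic.

[3, 31]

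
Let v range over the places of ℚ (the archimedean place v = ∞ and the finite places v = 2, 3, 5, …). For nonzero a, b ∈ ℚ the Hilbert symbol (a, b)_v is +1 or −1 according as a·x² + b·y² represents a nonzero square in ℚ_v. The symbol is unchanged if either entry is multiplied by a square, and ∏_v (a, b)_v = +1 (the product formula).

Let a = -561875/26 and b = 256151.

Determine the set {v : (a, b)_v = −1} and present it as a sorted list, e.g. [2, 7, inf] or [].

[7, 23, 31, 43]

Mod squares: a ≡ -23374, b ≡ 256151. Check v ∈ {∞, 2, 5, 7, 13, 23, 29, 31, 37, 43}.
v=7: a=7^0·(≡3), b=7^1·(≡4) mod 7; (3|7)=-1, (4|7)=+1; (−1)^{0·1·3}·(-1)^1·(+1)^0 = -1.
v=43: a=43^0·(≡30), b=43^1·(≡23) mod 43; (30|43)=-1, (23|43)=+1; (−1)^{0·1·21}·(-1)^1·(+1)^0 = -1.
v=2: v_2(a)=-1, v_2(b)=0; units ≡ 1, 7 (mod 8); ε·ε+αω+βω = 0·1+-1·0+0·0 ≡ 0  ⇒  (a,b)_2 = +1.
v=29: a=29^1·(≡1), b=29^0·(≡23) mod 29; (1|29)=+1, (23|29)=+1; (−1)^{1·0·14}·(+1)^0·(+1)^1 = +1.
v=31: a=31^1·(≡29), b=31^0·(≡29) mod 31; (29|31)=-1, (29|31)=-1; (−1)^{1·0·15}·(-1)^0·(-1)^1 = -1.
v=13: a=13^-1·(≡12), b=13^0·(≡12) mod 13; (12|13)=+1, (12|13)=+1; (−1)^{-1·0·6}·(+1)^0·(+1)^-1 = +1.
v=5: a=5^4·(≡1), b=5^0·(≡1) mod 5; (1|5)=+1, (1|5)=+1; (−1)^{4·0·2}·(+1)^0·(+1)^4 = +1.
v=23: a=23^0·(≡5), b=23^1·(≡5) mod 23; (5|23)=-1, (5|23)=-1; (−1)^{0·1·11}·(-1)^1·(-1)^0 = -1.
v=37: a=37^0·(≡33), b=37^1·(≡4) mod 37; (33|37)=+1, (4|37)=+1; (−1)^{0·1·18}·(+1)^1·(+1)^0 = +1.
v=∞: -23374 < 0 and 256151 > 0  ⇒  (a,b)_∞ = +1.
Ram(-23374, 256151) = {7, 23, 31, 43}; no ℚ_7-point on the conic.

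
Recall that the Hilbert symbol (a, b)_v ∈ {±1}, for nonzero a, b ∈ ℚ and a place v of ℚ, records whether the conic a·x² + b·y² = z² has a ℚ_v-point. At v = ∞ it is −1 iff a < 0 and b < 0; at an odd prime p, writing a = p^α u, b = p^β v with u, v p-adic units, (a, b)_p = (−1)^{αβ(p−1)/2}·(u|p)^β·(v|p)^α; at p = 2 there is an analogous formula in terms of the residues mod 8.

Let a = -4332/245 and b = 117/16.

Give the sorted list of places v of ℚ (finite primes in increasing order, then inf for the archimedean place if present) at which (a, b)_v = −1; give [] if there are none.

[5, 13]

Mod squares: a ≡ -15, b ≡ 13. Check v ∈ {∞, 2, 3, 5, 7, 13, 19}.
v=3: a=3^1·(≡1), b=3^2·(≡1) mod 3; (1|3)=+1, (1|3)=+1; (−1)^{1·2·1}·(+1)^2·(+1)^1 = +1.
v=19: a=19^2·(≡6), b=19^0·(≡18) mod 19; (6|19)=+1, (18|19)=-1; (−1)^{2·0·9}·(+1)^0·(-1)^2 = +1.
v=∞: -15 < 0 and 13 > 0  ⇒  (a,b)_∞ = +1.
v=7: a=7^-2·(≡3), b=7^0·(≡6) mod 7; (3|7)=-1, (6|7)=-1; (−1)^{-2·0·3}·(-1)^0·(-1)^-2 = +1.
v=2: v_2(a)=2, v_2(b)=-4; units ≡ 1, 5 (mod 8); ε·ε+αω+βω = 0·0+2·1+-4·0 ≡ 0  ⇒  (a,b)_2 = +1.
v=5: a=5^-1·(≡2), b=5^0·(≡2) mod 5; (2|5)=-1, (2|5)=-1; (−1)^{-1·0·2}·(-1)^0·(-1)^-1 = -1.
v=13: a=13^0·(≡8), b=13^1·(≡3) mod 13; (8|13)=-1, (3|13)=+1; (−1)^{0·1·6}·(-1)^1·(+1)^0 = -1.
Ram(-15, 13) = {5, 13}; no ℚ_5-point on the conic.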